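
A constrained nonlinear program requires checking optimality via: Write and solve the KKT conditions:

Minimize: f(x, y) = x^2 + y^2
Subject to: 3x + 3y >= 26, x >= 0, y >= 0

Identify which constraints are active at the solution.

KKT conditions for min x^2 + y^2 s.t. 3x + 3y >= 26, x >= 0, y >= 0:
Stationarity: 2x = mu*3 + mu_x, 2y = mu*3 + mu_y, with mu, mu_x, mu_y >= 0
Complementary slackness: mu*(3x + 3y - 26) = 0, mu_x*x = 0, mu_y*y = 0
(0, 0) is infeasible (3*0 + 3*0 < 26), so if mu = 0 stationarity would force x = mu_x/2 >= 0, y = mu_y/2 >= 0 with mu_x*x = mu_y*y = 0, i.e. x = y = 0: contradiction. Hence mu > 0 and 3x + 3y = 26 is active.
Try x > 0, y > 0 (so mu_x = mu_y = 0): x = 3*mu/2, y = 3*mu/2
Substitute: 3*(3*mu/2) + 3*(3*mu/2) = 26
  mu*18/2 = 26 => mu = 26/9
x* = 13/3 > 0, y* = 13/3 > 0, consistent with mu_x = mu_y = 0.
f is convex and the constraints are linear, so this KKT point is the global minimum.
f* = 338/9
Active constraints: 3x + 3y >= 26 (holds with equality, mu = 26/9 > 0); x >= 0 and y >= 0 are inactive (mu_x = mu_y = 0).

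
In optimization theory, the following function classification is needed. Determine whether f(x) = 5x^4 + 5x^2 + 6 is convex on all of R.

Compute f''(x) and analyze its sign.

f(x) = 5x^4 + 5x^2 + 6
f'(x) = 20x^3 + 10x
f''(x) = 60x^2 + 10
f''(x) = 60x^2 + 10 >= 10 > 0 for all x
Therefore, f is convex on R.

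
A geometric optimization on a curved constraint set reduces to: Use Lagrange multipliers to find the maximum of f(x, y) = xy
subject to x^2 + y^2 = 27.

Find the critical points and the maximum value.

Lagrange conditions: y = 2*lambda*x and x = 2*lambda*y
If x = 0 then y = 0, violating the constraint, so x, y != 0.
Dividing: y/x = x/y => x^2 = y^2 => y = x or y = -x
Constraint: 2x^2 = 27 => x^2 = 27/2 => x = +/-sqrt(27/2)
Critical points: (sqrt(27/2), sqrt(27/2)), (-sqrt(27/2), -sqrt(27/2)), (sqrt(27/2), -sqrt(27/2)), (-sqrt(27/2), sqrt(27/2))
  y = x:  xy = x^2 = 27/2  at (sqrt(27/2), sqrt(27/2)) and (-sqrt(27/2), -sqrt(27/2))
  y = -x: xy = -x^2 = -27/2 at (sqrt(27/2), -sqrt(27/2)) and (-sqrt(27/2), sqrt(27/2))
Maximum xy = 27/2 at (sqrt(27/2), sqrt(27/2)) and (-sqrt(27/2), -sqrt(27/2))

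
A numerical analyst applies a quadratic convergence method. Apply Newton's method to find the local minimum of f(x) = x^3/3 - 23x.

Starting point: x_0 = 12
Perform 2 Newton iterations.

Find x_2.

f(x) = x^3/3 - 23x
f'(x) = x^2 - 23, f''(x) = 2x
Newton update: x_{n+1} = x_n - (x_n^2 - 23)/(2*x_n)
Step 1: x_0 = 12, f'=121, f''=24, x_1 = 167/24
Step 2: x_1 = 167/24, f'=14641/576, f''=167/12, x_2 = 41137/8016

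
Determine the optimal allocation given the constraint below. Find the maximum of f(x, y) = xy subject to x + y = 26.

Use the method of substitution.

Substitute y = 26 - x into f(x,y) = xy:
g(x) = x(26 - x) = 26x - x^2
g'(x) = 26 - 2x = 0  =>  x = 13
y = 26 - 13 = 13
Maximum value = 13 * 13 = 169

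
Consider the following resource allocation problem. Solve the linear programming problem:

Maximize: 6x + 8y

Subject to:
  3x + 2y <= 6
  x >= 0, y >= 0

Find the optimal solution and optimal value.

The feasible region has vertices at [(0, 0), (2, 0), (0, 3)].
Checking objective 6x + 8y at each vertex:
  (0, 0): 6*0 + 8*0 = 0
  (2, 0): 6*2 + 8*0 = 12
  (0, 3): 6*0 + 8*3 = 24
Maximum is 24 at (0, 3).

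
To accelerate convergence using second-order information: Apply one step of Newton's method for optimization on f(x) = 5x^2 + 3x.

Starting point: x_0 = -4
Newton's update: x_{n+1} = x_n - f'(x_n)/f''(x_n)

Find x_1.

f(x) = 5x^2 + 3x
f'(x) = 10x + (3), f''(x) = 10
Newton step: x_1 = x_0 - f'(x_0)/f''(x_0)
f'(-4) = -37
x_1 = -4 - -37/10 = -3/10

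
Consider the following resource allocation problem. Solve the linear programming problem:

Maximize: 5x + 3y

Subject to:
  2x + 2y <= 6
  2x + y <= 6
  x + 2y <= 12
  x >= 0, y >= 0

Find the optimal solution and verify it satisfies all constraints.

Feasible vertices: (0, 0), (0, 3), (3, 0)
Objective 5x + 3y at each vertex:
  (0, 0): 0
  (0, 3): 9
  (3, 0): 15
Maximum is 15 at (3, 0).
Verify constraints at (x, y) = (3, 0):
  2*3 + 2*0 = 6 <= 6 (active)
  2*3 + 1*0 = 6 <= 6 (active)
  1*3 + 2*0 = 3 <= 12
  x = 3 >= 0, y = 0 >= 0. All constraints satisfied.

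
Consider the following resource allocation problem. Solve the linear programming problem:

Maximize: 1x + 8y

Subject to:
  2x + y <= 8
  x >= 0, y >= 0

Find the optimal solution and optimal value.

The feasible region has vertices at [(0, 0), (4, 0), (0, 8)].
Checking objective 1x + 8y at each vertex:
  (0, 0): 1*0 + 8*0 = 0
  (4, 0): 1*4 + 8*0 = 4
  (0, 8): 1*0 + 8*8 = 64
Maximum is 64 at (0, 8).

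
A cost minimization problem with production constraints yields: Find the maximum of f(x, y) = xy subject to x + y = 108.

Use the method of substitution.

Substitute y = 108 - x into f(x,y) = xy:
g(x) = x(108 - x) = 108x - x^2
g'(x) = 108 - 2x = 0  =>  x = 54
y = 108 - 54 = 54
Maximum value = 54 * 54 = 2916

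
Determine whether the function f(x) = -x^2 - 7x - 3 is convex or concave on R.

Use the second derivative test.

f(x) = -x^2 - 7x - 3
f'(x) = -2x - 7
f''(x) = -2
Since f''(x) = -2 < 0 for all x, f is concave on R.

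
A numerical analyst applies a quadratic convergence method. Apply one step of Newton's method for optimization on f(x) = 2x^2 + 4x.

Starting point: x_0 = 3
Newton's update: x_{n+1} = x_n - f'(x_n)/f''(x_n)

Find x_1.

f(x) = 2x^2 + 4x
f'(x) = 4x + (4), f''(x) = 4
Newton step: x_1 = x_0 - f'(x_0)/f''(x_0)
f'(3) = 16
x_1 = 3 - 16/4 = -1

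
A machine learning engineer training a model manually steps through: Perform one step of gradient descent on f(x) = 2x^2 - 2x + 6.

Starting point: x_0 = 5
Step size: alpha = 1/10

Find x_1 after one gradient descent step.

f(x) = 2x^2 - 2x + 6
f'(x) = 4x - 2
f'(5) = 4*5 + (-2) = 18
x_1 = x_0 - alpha * f'(x_0) = 5 - 1/10 * 18 = 16/5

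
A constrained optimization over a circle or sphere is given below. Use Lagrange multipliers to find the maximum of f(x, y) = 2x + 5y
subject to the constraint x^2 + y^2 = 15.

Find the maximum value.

Set up Lagrange conditions: grad f = lambda * grad g
  2 = 2*lambda*x
  5 = 2*lambda*y
From these: x/y = 2/5, so x = 2t, y = 5t for some t.
Substitute into constraint: (2t)^2 + (5t)^2 = 15
  t^2 * 29 = 15
  t = sqrt(15/29)
Maximum = 2*x + 5*y = (2^2 + 5^2)*t = 29 * sqrt(15/29) = sqrt(435)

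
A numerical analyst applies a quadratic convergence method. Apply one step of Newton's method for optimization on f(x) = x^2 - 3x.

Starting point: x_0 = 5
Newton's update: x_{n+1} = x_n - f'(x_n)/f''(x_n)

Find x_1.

f(x) = x^2 - 3x
f'(x) = 2x + (-3), f''(x) = 2
Newton step: x_1 = x_0 - f'(x_0)/f''(x_0)
f'(5) = 7
x_1 = 5 - 7/2 = 3/2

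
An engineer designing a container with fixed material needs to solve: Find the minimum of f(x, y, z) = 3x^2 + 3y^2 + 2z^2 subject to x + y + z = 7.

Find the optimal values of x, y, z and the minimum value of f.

Using Lagrange multipliers on f = 3x^2 + 3y^2 + 2z^2 with constraint x + y + z = 7:
Conditions: 2*3*x = lambda, 2*3*y = lambda, 2*2*z = lambda
So x = lambda/6, y = lambda/6, z = lambda/4
Substituting into constraint: lambda * (7/12) = 7
lambda = 12
x = 2, y = 2, z = 3
Minimum value = 42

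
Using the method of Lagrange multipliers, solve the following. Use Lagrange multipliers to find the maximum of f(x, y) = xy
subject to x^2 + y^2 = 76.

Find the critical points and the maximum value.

Lagrange conditions: y = 2*lambda*x and x = 2*lambda*y
If x = 0 then y = 0, violating the constraint, so x, y != 0.
Dividing: y/x = x/y => x^2 = y^2 => y = x or y = -x
Constraint: 2x^2 = 76 => x^2 = 38 => x = +/-sqrt(38)
Critical points: (sqrt(38), sqrt(38)), (-sqrt(38), -sqrt(38)), (sqrt(38), -sqrt(38)), (-sqrt(38), sqrt(38))
  y = x:  xy = x^2 = 38  at (sqrt(38), sqrt(38)) and (-sqrt(38), -sqrt(38))
  y = -x: xy = -x^2 = -38 at (sqrt(38), -sqrt(38)) and (-sqrt(38), sqrt(38))
Maximum xy = 38 at (sqrt(38), sqrt(38)) and (-sqrt(38), -sqrt(38))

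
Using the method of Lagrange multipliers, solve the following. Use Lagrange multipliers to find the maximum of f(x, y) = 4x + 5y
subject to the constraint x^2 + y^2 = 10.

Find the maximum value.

Set up Lagrange conditions: grad f = lambda * grad g
  4 = 2*lambda*x
  5 = 2*lambda*y
From these: x/y = 4/5, so x = 4t, y = 5t for some t.
Substitute into constraint: (4t)^2 + (5t)^2 = 10
  t^2 * 41 = 10
  t = sqrt(10/41)
Maximum = 4*x + 5*y = (4^2 + 5^2)*t = 41 * sqrt(10/41) = sqrt(410)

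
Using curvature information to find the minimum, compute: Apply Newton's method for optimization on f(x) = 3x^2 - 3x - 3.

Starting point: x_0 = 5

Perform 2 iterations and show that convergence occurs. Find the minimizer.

f(x) = 3x^2 - 3x - 3, f'(x) = 6x + (-3), f''(x) = 6
Step 1: f'(5) = 27, x_1 = 5 - 27/6 = 1/2
Step 2: f'(1/2) = 0, x_2 = 1/2 (converged)
Newton's method converges in 1 step for quadratics.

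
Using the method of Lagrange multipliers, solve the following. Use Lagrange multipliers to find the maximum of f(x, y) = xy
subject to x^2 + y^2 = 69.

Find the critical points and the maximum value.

Lagrange conditions: y = 2*lambda*x and x = 2*lambda*y
If x = 0 then y = 0, violating the constraint, so x, y != 0.
Dividing: y/x = x/y => x^2 = y^2 => y = x or y = -x
Constraint: 2x^2 = 69 => x^2 = 69/2 => x = +/-sqrt(69/2)
Critical points: (sqrt(69/2), sqrt(69/2)), (-sqrt(69/2), -sqrt(69/2)), (sqrt(69/2), -sqrt(69/2)), (-sqrt(69/2), sqrt(69/2))
  y = x:  xy = x^2 = 69/2  at (sqrt(69/2), sqrt(69/2)) and (-sqrt(69/2), -sqrt(69/2))
  y = -x: xy = -x^2 = -69/2 at (sqrt(69/2), -sqrt(69/2)) and (-sqrt(69/2), sqrt(69/2))
Maximum xy = 69/2 at (sqrt(69/2), sqrt(69/2)) and (-sqrt(69/2), -sqrt(69/2))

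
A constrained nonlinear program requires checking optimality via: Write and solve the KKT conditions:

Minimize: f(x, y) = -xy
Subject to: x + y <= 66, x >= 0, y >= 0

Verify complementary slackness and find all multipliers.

Problem: min -xy s.t. x + y <= 66 (multiplier lambda), x >= 0 (mu_x), y >= 0 (mu_y)
KKT stationarity: -y + lambda - mu_x = 0, -x + lambda - mu_y = 0, with lambda, mu_x, mu_y >= 0
Complementary slackness: lambda*(x + y - 66) = 0, mu_x*x = 0, mu_y*y = 0
If lambda = 0: y = -mu_x <= 0 and x = -mu_y <= 0 force x = y = 0 with f = 0; but x = y = 33 is feasible with f = -1089 < 0, so this is not the minimum. Hence lambda > 0 and x + y = 66.
Try x > 0, y > 0 (so mu_x = mu_y = 0): y = lambda, x = lambda => x = y = lambda
x + y = 66 => 2*lambda = 66 => lambda = 33
x* = y* = 33 > 0, consistent with mu_x = mu_y = 0.
(Any feasible point with x = 0 or y = 0 has f = 0 > -1089, so the minimum is not on those boundaries.)
min(-xy) = -1089 (i.e. max xy = 1089)
Multipliers: lambda = 33, mu_x = 0, mu_y = 0
Complementary slackness: lambda*(x + y - 66) = 33*(33 + 33 - 66) = 0, mu_x*x = 0*33 = 0, mu_y*y = 0*33 = 0. Satisfied.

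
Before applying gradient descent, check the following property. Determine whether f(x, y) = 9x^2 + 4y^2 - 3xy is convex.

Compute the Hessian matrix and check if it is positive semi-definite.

f(x,y) = 9x^2 + 4y^2 - 3xy
Hessian H = [[18, -3], [-3, 8]]
trace(H) = 26, det(H) = 135
Eigenvalues: (26 +/- sqrt(136)) / 2 = 18.83, 7.169
Since both eigenvalues > 0, f is convex.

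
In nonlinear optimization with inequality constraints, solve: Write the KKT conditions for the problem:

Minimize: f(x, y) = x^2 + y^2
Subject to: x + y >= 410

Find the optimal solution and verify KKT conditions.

KKT conditions for min x^2 + y^2 s.t. x + y >= 410:
Stationarity: 2x = mu, 2y = mu
So x = y = mu/2.
Complementary slackness: mu*(x + y - 410) = 0
Primal feasibility: x + y >= 410; dual feasibility: mu >= 0
If mu = 0 then x = y = 0, but 0 + 0 < 410 is infeasible, so the constraint is active.
Constraint active: x + y = 2*(mu/2) = 410 => mu = 410
x = y = 205, f = 84050
Verify: stationarity 2*205 = 410 = mu; primal 205 + 205 = 410 >= 410; dual mu = 410 >= 0; complementary slackness 410*(410 - 410) = 0. All KKT conditions hold.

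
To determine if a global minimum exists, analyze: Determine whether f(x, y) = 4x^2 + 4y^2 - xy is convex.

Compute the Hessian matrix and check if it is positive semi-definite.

f(x,y) = 4x^2 + 4y^2 - xy
Hessian H = [[8, -1], [-1, 8]]
trace(H) = 16, det(H) = 63
Eigenvalues: (16 +/- sqrt(4)) / 2 = 9, 7
Since both eigenvalues > 0, f is convex.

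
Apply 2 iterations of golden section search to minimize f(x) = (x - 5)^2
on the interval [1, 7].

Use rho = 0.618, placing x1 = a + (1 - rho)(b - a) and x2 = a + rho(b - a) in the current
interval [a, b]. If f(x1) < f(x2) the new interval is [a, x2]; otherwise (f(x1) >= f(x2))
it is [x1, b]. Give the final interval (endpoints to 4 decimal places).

Golden section search for min of f(x) = (x - 5)^2 on [1, 7].
Each step: x1 = a + (1 - rho)(b - a), x2 = a + rho(b - a); if f(x1) < f(x2) keep [a, x2], otherwise keep [x1, b].
Step 1: [1.0000, 7.0000], x1=3.2920 (f=2.9173), x2=4.7080 (f=0.0853); f(x1) > f(x2) => keep [3.2920, 7.0000]
Step 2: [3.2920, 7.0000], x1=4.7085 (f=0.0850), x2=5.5835 (f=0.3405); f(x1) < f(x2) => keep [3.2920, 5.5835]
Final interval: [3.2920, 5.5835]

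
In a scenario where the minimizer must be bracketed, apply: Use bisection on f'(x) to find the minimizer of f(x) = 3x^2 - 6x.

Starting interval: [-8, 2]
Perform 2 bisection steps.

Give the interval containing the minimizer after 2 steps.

Finding critical point of f(x) = 3x^2 - 6x using bisection on f'(x) = 6x + -6.
f'(x) = 0 when x = 1.
Starting interval: [-8, 2]
Step 1: mid = -3, f'(mid) = -24, new interval = [-3, 2]
Step 2: mid = -1/2, f'(mid) = -9, new interval = [-1/2, 2]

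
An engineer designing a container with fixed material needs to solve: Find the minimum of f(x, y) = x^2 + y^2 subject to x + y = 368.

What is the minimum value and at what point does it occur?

Substitute y = 368 - x into f(x,y) = x^2 + y^2:
g(x) = x^2 + (368 - x)^2 = 2x^2 - 736x + 135424
g'(x) = 4x - 736 = 0  =>  x = 184
y = 368 - 184 = 184
Minimum value = 184^2 + 184^2 = 67712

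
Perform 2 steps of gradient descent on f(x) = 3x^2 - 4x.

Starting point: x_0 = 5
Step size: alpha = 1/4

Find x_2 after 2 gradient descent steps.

f(x) = 3x^2 - 4x, f'(x) = 6x + (-4)
Step 1: f'(5) = 26, x_1 = 5 - 1/4 * 26 = -3/2
Step 2: f'(-3/2) = -13, x_2 = -3/2 - 1/4 * -13 = 7/4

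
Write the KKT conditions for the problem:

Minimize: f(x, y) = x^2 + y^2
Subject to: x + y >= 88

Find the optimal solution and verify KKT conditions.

KKT conditions for min x^2 + y^2 s.t. x + y >= 88:
Stationarity: 2x = mu, 2y = mu
So x = y = mu/2.
Complementary slackness: mu*(x + y - 88) = 0
Primal feasibility: x + y >= 88; dual feasibility: mu >= 0
If mu = 0 then x = y = 0, but 0 + 0 < 88 is infeasible, so the constraint is active.
Constraint active: x + y = 2*(mu/2) = 88 => mu = 88
x = y = 44, f = 3872
Verify: stationarity 2*44 = 88 = mu; primal 44 + 44 = 88 >= 88; dual mu = 88 >= 0; complementary slackness 88*(88 - 88) = 0. All KKT conditions hold.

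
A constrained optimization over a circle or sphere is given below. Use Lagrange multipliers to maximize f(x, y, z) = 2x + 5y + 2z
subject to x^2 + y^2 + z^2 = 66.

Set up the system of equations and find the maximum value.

Lagrange conditions: 2 = 2*lambda*x, 5 = 2*lambda*y, 2 = 2*lambda*z
So x:2 = y:5 = z:2, i.e. x = 2t, y = 5t, z = 2t
Constraint: t^2*(2^2 + 5^2 + 2^2) = 66
  t^2 * 33 = 66  =>  t = sqrt(2)
Maximum = 2*2t + 5*5t + 2*2t = 33*sqrt(2) = sqrt(2178)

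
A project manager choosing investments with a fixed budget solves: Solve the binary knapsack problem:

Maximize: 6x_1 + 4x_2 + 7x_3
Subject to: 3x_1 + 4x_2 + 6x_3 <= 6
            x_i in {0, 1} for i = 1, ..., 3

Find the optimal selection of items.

Items: item 1 (v=6, w=3), item 2 (v=4, w=4), item 3 (v=7, w=6)
Capacity: 6
Checking all 8 subsets (w = total weight, v = total value):
  {}: w = 0, v = 0
  {1}: w = 3, v = 6
  {2}: w = 4, v = 4
  {3}: w = 6, v = 7
  {1, 2}: w = 7 > 6, infeasible
  {1, 3}: w = 9 > 6, infeasible
  {2, 3}: w = 10 > 6, infeasible
  {1, 2, 3}: w = 13 > 6, infeasible
Best feasible subset: items [3]
Total weight: 6 <= 6, total value: 7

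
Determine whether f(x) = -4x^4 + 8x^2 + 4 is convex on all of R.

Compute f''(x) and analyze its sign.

f(x) = -4x^4 + 8x^2 + 4
f'(x) = -16x^3 + 16x
f''(x) = -48x^2 + 16
f''(x) = -48x^2 + 16 -> -inf as |x| -> inf
Therefore, f is not globally convex on R.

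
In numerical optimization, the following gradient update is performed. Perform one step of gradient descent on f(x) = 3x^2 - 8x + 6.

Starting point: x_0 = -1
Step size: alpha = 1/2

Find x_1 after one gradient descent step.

f(x) = 3x^2 - 8x + 6
f'(x) = 6x - 8
f'(-1) = 6*-1 + (-8) = -14
x_1 = x_0 - alpha * f'(x_0) = -1 - 1/2 * -14 = 6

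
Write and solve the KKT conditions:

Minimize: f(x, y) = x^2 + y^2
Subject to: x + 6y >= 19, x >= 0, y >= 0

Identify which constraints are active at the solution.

KKT conditions for min x^2 + y^2 s.t. 1x + 6y >= 19, x >= 0, y >= 0:
Stationarity: 2x = mu*1 + mu_x, 2y = mu*6 + mu_y, with mu, mu_x, mu_y >= 0
Complementary slackness: mu*(x + 6y - 19) = 0, mu_x*x = 0, mu_y*y = 0
(0, 0) is infeasible (1*0 + 6*0 < 19), so if mu = 0 stationarity would force x = mu_x/2 >= 0, y = mu_y/2 >= 0 with mu_x*x = mu_y*y = 0, i.e. x = y = 0: contradiction. Hence mu > 0 and x + 6y = 19 is active.
Try x > 0, y > 0 (so mu_x = mu_y = 0): x = 1*mu/2, y = 6*mu/2
Substitute: 1*(1*mu/2) + 6*(6*mu/2) = 19
  mu*37/2 = 19 => mu = 38/37
x* = 19/37 > 0, y* = 114/37 > 0, consistent with mu_x = mu_y = 0.
f is convex and the constraints are linear, so this KKT point is the global minimum.
f* = 361/37
Active constraints: x + 6y >= 19 (holds with equality, mu = 38/37 > 0); x >= 0 and y >= 0 are inactive (mu_x = mu_y = 0).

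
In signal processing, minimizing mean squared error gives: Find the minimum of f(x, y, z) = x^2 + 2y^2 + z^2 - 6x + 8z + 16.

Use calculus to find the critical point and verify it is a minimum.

f(x,y,z) = x^2 + 2y^2 + z^2 - 6x + 8z + 16
df/dx = 2x + (-6) = 0 => x = 3
df/dy = 4y + (0) = 0 => y = 0
df/dz = 2z + (8) = 0 => z = -4
f(3,0,-4) = 1*(3)^2 + 2*(0)^2 + 1*(-4)^2 + -6*(3) + 8*(-4) + 16 = -9
Hessian is diagonal with entries 2, 4, 2 > 0, confirmed minimum.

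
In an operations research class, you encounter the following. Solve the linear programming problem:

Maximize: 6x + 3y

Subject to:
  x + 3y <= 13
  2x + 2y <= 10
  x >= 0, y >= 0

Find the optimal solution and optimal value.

Feasible vertices: (0, 0), (0, 13/3), (1, 4), (5, 0)
Objective 6x + 3y at each:
  (0, 0): 0
  (0, 13/3): 13
  (1, 4): 18
  (5, 0): 30
Maximum is 30 at (5, 0).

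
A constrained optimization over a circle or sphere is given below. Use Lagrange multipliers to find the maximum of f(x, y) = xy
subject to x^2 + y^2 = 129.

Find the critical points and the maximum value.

Lagrange conditions: y = 2*lambda*x and x = 2*lambda*y
If x = 0 then y = 0, violating the constraint, so x, y != 0.
Dividing: y/x = x/y => x^2 = y^2 => y = x or y = -x
Constraint: 2x^2 = 129 => x^2 = 129/2 => x = +/-sqrt(129/2)
Critical points: (sqrt(129/2), sqrt(129/2)), (-sqrt(129/2), -sqrt(129/2)), (sqrt(129/2), -sqrt(129/2)), (-sqrt(129/2), sqrt(129/2))
  y = x:  xy = x^2 = 129/2  at (sqrt(129/2), sqrt(129/2)) and (-sqrt(129/2), -sqrt(129/2))
  y = -x: xy = -x^2 = -129/2 at (sqrt(129/2), -sqrt(129/2)) and (-sqrt(129/2), sqrt(129/2))
Maximum xy = 129/2 at (sqrt(129/2), sqrt(129/2)) and (-sqrt(129/2), -sqrt(129/2))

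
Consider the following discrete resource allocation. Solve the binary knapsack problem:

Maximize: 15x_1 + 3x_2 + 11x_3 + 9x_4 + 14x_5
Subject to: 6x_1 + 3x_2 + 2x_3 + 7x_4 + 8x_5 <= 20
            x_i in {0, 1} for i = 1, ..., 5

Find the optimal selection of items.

Items: item 1 (v=15, w=6), item 2 (v=3, w=3), item 3 (v=11, w=2), item 4 (v=9, w=7), item 5 (v=14, w=8)
Capacity: 20
Checking all 32 subsets (w = total weight, v = total value):
  {}: w = 0, v = 0
  {1}: w = 6, v = 15
  {2}: w = 3, v = 3
  {3}: w = 2, v = 11
  {4}: w = 7, v = 9
  {5}: w = 8, v = 14
  {1, 2}: w = 9, v = 18
  {1, 3}: w = 8, v = 26
  {1, 4}: w = 13, v = 24
  {1, 5}: w = 14, v = 29
  {2, 3}: w = 5, v = 14
  {2, 4}: w = 10, v = 12
  {2, 5}: w = 11, v = 17
  {3, 4}: w = 9, v = 20
  {3, 5}: w = 10, v = 25
  {4, 5}: w = 15, v = 23
  {1, 2, 3}: w = 11, v = 29
  {1, 2, 4}: w = 16, v = 27
  {1, 2, 5}: w = 17, v = 32
  {1, 3, 4}: w = 15, v = 35
  {1, 3, 5}: w = 16, v = 40
  {1, 4, 5}: w = 21 > 20, infeasible
  {2, 3, 4}: w = 12, v = 23
  {2, 3, 5}: w = 13, v = 28
  {2, 4, 5}: w = 18, v = 26
  {3, 4, 5}: w = 17, v = 34
  {1, 2, 3, 4}: w = 18, v = 38
  {1, 2, 3, 5}: w = 19, v = 43
  {1, 2, 4, 5}: w = 24 > 20, infeasible
  {1, 3, 4, 5}: w = 23 > 20, infeasible
  {2, 3, 4, 5}: w = 20, v = 37
  {1, 2, 3, 4, 5}: w = 26 > 20, infeasible
Best feasible subset: items [1, 2, 3, 5]
Total weight: 19 <= 20, total value: 43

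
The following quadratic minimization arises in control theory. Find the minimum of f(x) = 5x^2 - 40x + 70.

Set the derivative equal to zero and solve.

f(x) = 5x^2 - 40x + 70
f'(x) = 10x + (-40) = 0
x = 40/10 = 4
f(4) = -10
Since f''(x) = 10 > 0, this is a minimum.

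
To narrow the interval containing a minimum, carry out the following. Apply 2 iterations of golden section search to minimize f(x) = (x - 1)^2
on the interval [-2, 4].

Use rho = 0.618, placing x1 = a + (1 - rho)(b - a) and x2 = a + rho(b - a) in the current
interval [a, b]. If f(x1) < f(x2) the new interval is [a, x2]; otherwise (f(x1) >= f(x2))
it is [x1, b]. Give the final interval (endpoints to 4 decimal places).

Golden section search for min of f(x) = (x - 1)^2 on [-2, 4].
Each step: x1 = a + (1 - rho)(b - a), x2 = a + rho(b - a); if f(x1) < f(x2) keep [a, x2], otherwise keep [x1, b].
Step 1: [-2.0000, 4.0000], x1=0.2920 (f=0.5013), x2=1.7080 (f=0.5013); f(x1) = f(x2) (tie, not '<') => keep [0.2920, 4.0000]
Step 2: [0.2920, 4.0000], x1=1.7085 (f=0.5019), x2=2.5835 (f=2.5076); f(x1) < f(x2) => keep [0.2920, 2.5835]
Final interval: [0.2920, 2.5835]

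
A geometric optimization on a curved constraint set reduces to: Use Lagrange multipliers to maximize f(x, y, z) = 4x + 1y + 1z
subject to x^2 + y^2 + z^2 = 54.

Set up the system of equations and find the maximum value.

Lagrange conditions: 4 = 2*lambda*x, 1 = 2*lambda*y, 1 = 2*lambda*z
So x:4 = y:1 = z:1, i.e. x = 4t, y = 1t, z = 1t
Constraint: t^2*(4^2 + 1^2 + 1^2) = 54
  t^2 * 18 = 54  =>  t = sqrt(3)
Maximum = 4*4t + 1*1t + 1*1t = 18*sqrt(3) = sqrt(972)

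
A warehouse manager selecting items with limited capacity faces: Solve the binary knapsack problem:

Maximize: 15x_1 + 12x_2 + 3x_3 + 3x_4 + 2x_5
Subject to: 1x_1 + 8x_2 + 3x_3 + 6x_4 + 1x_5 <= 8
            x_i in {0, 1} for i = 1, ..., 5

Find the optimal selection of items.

Items: item 1 (v=15, w=1), item 2 (v=12, w=8), item 3 (v=3, w=3), item 4 (v=3, w=6), item 5 (v=2, w=1)
Capacity: 8
Checking all 32 subsets (w = total weight, v = total value):
  {}: w = 0, v = 0
  {1}: w = 1, v = 15
  {2}: w = 8, v = 12
  {3}: w = 3, v = 3
  {4}: w = 6, v = 3
  {5}: w = 1, v = 2
  {1, 2}: w = 9 > 8, infeasible
  {1, 3}: w = 4, v = 18
  {1, 4}: w = 7, v = 18
  {1, 5}: w = 2, v = 17
  {2, 3}: w = 11 > 8, infeasible
  {2, 4}: w = 14 > 8, infeasible
  {2, 5}: w = 9 > 8, infeasible
  {3, 4}: w = 9 > 8, infeasible
  {3, 5}: w = 4, v = 5
  {4, 5}: w = 7, v = 5
  {1, 2, 3}: w = 12 > 8, infeasible
  {1, 2, 4}: w = 15 > 8, infeasible
  {1, 2, 5}: w = 10 > 8, infeasible
  {1, 3, 4}: w = 10 > 8, infeasible
  {1, 3, 5}: w = 5, v = 20
  {1, 4, 5}: w = 8, v = 20
  {2, 3, 4}: w = 17 > 8, infeasible
  {2, 3, 5}: w = 12 > 8, infeasible
  {2, 4, 5}: w = 15 > 8, infeasible
  {3, 4, 5}: w = 10 > 8, infeasible
  {1, 2, 3, 4}: w = 18 > 8, infeasible
  {1, 2, 3, 5}: w = 13 > 8, infeasible
  {1, 2, 4, 5}: w = 16 > 8, infeasible
  {1, 3, 4, 5}: w = 11 > 8, infeasible
  {2, 3, 4, 5}: w = 18 > 8, infeasible
  {1, 2, 3, 4, 5}: w = 19 > 8, infeasible
Best feasible subset: items [1, 3, 5]
(The same value 20 is also attained by {1, 4, 5}.)
Total weight: 5 <= 8, total value: 20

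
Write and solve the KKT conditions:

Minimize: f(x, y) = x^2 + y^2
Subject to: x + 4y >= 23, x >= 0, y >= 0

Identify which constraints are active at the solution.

KKT conditions for min x^2 + y^2 s.t. 1x + 4y >= 23, x >= 0, y >= 0:
Stationarity: 2x = mu*1 + mu_x, 2y = mu*4 + mu_y, with mu, mu_x, mu_y >= 0
Complementary slackness: mu*(x + 4y - 23) = 0, mu_x*x = 0, mu_y*y = 0
(0, 0) is infeasible (1*0 + 4*0 < 23), so if mu = 0 stationarity would force x = mu_x/2 >= 0, y = mu_y/2 >= 0 with mu_x*x = mu_y*y = 0, i.e. x = y = 0: contradiction. Hence mu > 0 and x + 4y = 23 is active.
Try x > 0, y > 0 (so mu_x = mu_y = 0): x = 1*mu/2, y = 4*mu/2
Substitute: 1*(1*mu/2) + 4*(4*mu/2) = 23
  mu*17/2 = 23 => mu = 46/17
x* = 23/17 > 0, y* = 92/17 > 0, consistent with mu_x = mu_y = 0.
f is convex and the constraints are linear, so this KKT point is the global minimum.
f* = 529/17
Active constraints: x + 4y >= 23 (holds with equality, mu = 46/17 > 0); x >= 0 and y >= 0 are inactive (mu_x = mu_y = 0).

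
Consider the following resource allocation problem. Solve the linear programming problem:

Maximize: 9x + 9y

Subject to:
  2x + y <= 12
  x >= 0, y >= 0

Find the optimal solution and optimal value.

The feasible region has vertices at [(0, 0), (6, 0), (0, 12)].
Checking objective 9x + 9y at each vertex:
  (0, 0): 9*0 + 9*0 = 0
  (6, 0): 9*6 + 9*0 = 54
  (0, 12): 9*0 + 9*12 = 108
Maximum is 108 at (0, 12).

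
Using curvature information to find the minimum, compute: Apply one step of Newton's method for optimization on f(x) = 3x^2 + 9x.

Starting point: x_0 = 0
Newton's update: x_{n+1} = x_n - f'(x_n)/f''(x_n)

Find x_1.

f(x) = 3x^2 + 9x
f'(x) = 6x + (9), f''(x) = 6
Newton step: x_1 = x_0 - f'(x_0)/f''(x_0)
f'(0) = 9
x_1 = 0 - 9/6 = -3/2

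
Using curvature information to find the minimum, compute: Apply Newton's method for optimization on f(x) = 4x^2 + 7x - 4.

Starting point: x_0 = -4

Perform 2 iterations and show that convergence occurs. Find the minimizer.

f(x) = 4x^2 + 7x - 4, f'(x) = 8x + (7), f''(x) = 8
Step 1: f'(-4) = -25, x_1 = -4 - -25/8 = -7/8
Step 2: f'(-7/8) = 0, x_2 = -7/8 (converged)
Newton's method converges in 1 step for quadratics.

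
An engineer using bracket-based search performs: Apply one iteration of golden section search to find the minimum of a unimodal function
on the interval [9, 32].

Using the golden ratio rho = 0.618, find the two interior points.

Golden section search on [9, 32].
Golden ratio rho = 0.618 (approx).
Interior points:
  x_1 = 9 + (1-0.618)*23 = 17.7860
  x_2 = 9 + 0.618*23 = 23.2140
Compare f(x_1) and f(x_2) to determine which subinterval to keep.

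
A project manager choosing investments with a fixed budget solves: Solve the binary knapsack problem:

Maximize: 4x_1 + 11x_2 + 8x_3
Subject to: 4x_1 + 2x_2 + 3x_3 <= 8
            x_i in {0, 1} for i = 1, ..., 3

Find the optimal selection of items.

Items: item 1 (v=4, w=4), item 2 (v=11, w=2), item 3 (v=8, w=3)
Capacity: 8
Checking all 8 subsets (w = total weight, v = total value):
  {}: w = 0, v = 0
  {1}: w = 4, v = 4
  {2}: w = 2, v = 11
  {3}: w = 3, v = 8
  {1, 2}: w = 6, v = 15
  {1, 3}: w = 7, v = 12
  {2, 3}: w = 5, v = 19
  {1, 2, 3}: w = 9 > 8, infeasible
Best feasible subset: items [2, 3]
Total weight: 5 <= 8, total value: 19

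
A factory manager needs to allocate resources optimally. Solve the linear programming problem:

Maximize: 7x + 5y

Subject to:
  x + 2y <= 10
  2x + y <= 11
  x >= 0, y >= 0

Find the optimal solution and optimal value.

Feasible vertices: (0, 0), (0, 5), (4, 3), (11/2, 0)
Objective 7x + 5y at each:
  (0, 0): 0
  (0, 5): 25
  (4, 3): 43
  (11/2, 0): 77/2
Maximum is 43 at (4, 3).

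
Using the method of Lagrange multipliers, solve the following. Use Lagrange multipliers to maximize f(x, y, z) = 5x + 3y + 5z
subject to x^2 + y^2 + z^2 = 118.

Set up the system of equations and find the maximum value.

Lagrange conditions: 5 = 2*lambda*x, 3 = 2*lambda*y, 5 = 2*lambda*z
So x:5 = y:3 = z:5, i.e. x = 5t, y = 3t, z = 5t
Constraint: t^2*(5^2 + 3^2 + 5^2) = 118
  t^2 * 59 = 118  =>  t = sqrt(2)
Maximum = 5*5t + 3*3t + 5*5t = 59*sqrt(2) = sqrt(6962)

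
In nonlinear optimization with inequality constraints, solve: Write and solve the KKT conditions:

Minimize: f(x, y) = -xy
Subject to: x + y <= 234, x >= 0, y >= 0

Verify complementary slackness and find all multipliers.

Problem: min -xy s.t. x + y <= 234 (multiplier lambda), x >= 0 (mu_x), y >= 0 (mu_y)
KKT stationarity: -y + lambda - mu_x = 0, -x + lambda - mu_y = 0, with lambda, mu_x, mu_y >= 0
Complementary slackness: lambda*(x + y - 234) = 0, mu_x*x = 0, mu_y*y = 0
If lambda = 0: y = -mu_x <= 0 and x = -mu_y <= 0 force x = y = 0 with f = 0; but x = y = 117 is feasible with f = -13689 < 0, so this is not the minimum. Hence lambda > 0 and x + y = 234.
Try x > 0, y > 0 (so mu_x = mu_y = 0): y = lambda, x = lambda => x = y = lambda
x + y = 234 => 2*lambda = 234 => lambda = 117
x* = y* = 117 > 0, consistent with mu_x = mu_y = 0.
(Any feasible point with x = 0 or y = 0 has f = 0 > -13689, so the minimum is not on those boundaries.)
min(-xy) = -13689 (i.e. max xy = 13689)
Multipliers: lambda = 117, mu_x = 0, mu_y = 0
Complementary slackness: lambda*(x + y - 234) = 117*(117 + 117 - 234) = 0, mu_x*x = 0*117 = 0, mu_y*y = 0*117 = 0. Satisfied.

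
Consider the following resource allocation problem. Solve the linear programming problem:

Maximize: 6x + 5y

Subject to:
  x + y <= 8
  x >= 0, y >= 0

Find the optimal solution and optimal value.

The feasible region has vertices at [(0, 0), (8, 0), (0, 8)].
Checking objective 6x + 5y at each vertex:
  (0, 0): 6*0 + 5*0 = 0
  (8, 0): 6*8 + 5*0 = 48
  (0, 8): 6*0 + 5*8 = 40
Maximum is 48 at (8, 0).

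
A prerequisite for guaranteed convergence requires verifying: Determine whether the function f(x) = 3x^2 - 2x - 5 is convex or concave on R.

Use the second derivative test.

f(x) = 3x^2 - 2x - 5
f'(x) = 6x - 2
f''(x) = 6
Since f''(x) = 6 > 0 for all x, f is convex on R.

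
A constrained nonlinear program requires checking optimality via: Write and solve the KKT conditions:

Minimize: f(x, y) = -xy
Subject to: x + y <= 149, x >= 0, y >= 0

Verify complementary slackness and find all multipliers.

Problem: min -xy s.t. x + y <= 149 (multiplier lambda), x >= 0 (mu_x), y >= 0 (mu_y)
KKT stationarity: -y + lambda - mu_x = 0, -x + lambda - mu_y = 0, with lambda, mu_x, mu_y >= 0
Complementary slackness: lambda*(x + y - 149) = 0, mu_x*x = 0, mu_y*y = 0
If lambda = 0: y = -mu_x <= 0 and x = -mu_y <= 0 force x = y = 0 with f = 0; but x = y = 149/2 is feasible with f = -22201/4 < 0, so this is not the minimum. Hence lambda > 0 and x + y = 149.
Try x > 0, y > 0 (so mu_x = mu_y = 0): y = lambda, x = lambda => x = y = lambda
x + y = 149 => 2*lambda = 149 => lambda = 149/2
x* = y* = 149/2 > 0, consistent with mu_x = mu_y = 0.
(Any feasible point with x = 0 or y = 0 has f = 0 > -22201/4, so the minimum is not on those boundaries.)
min(-xy) = -22201/4 (i.e. max xy = 22201/4)
Multipliers: lambda = 149/2, mu_x = 0, mu_y = 0
Complementary slackness: lambda*(x + y - 149) = 149/2*(149/2 + 149/2 - 149) = 0, mu_x*x = 0*149/2 = 0, mu_y*y = 0*149/2 = 0. Satisfied.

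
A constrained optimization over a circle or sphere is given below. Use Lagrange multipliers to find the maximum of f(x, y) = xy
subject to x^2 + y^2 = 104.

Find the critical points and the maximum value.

Lagrange conditions: y = 2*lambda*x and x = 2*lambda*y
If x = 0 then y = 0, violating the constraint, so x, y != 0.
Dividing: y/x = x/y => x^2 = y^2 => y = x or y = -x
Constraint: 2x^2 = 104 => x^2 = 52 => x = +/-sqrt(52)
Critical points: (sqrt(52), sqrt(52)), (-sqrt(52), -sqrt(52)), (sqrt(52), -sqrt(52)), (-sqrt(52), sqrt(52))
  y = x:  xy = x^2 = 52  at (sqrt(52), sqrt(52)) and (-sqrt(52), -sqrt(52))
  y = -x: xy = -x^2 = -52 at (sqrt(52), -sqrt(52)) and (-sqrt(52), sqrt(52))
Maximum xy = 52 at (sqrt(52), sqrt(52)) and (-sqrt(52), -sqrt(52))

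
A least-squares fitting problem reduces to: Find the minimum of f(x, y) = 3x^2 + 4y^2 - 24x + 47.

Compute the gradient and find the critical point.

f(x,y) = 3x^2 + 4y^2 - 24x + 47
df/dx = 6x + (-24) = 0  =>  x = 4
df/dy = 8y + (0) = 0  =>  y = 0
f(4, 0) = 3*(4)^2 + 4*(0)^2 + -24*(4) + 47 = -1
Hessian is diagonal with entries 6, 8 > 0, so this is a minimum.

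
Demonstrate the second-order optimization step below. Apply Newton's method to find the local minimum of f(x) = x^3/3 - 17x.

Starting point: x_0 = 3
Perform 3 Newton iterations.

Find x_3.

f(x) = x^3/3 - 17x
f'(x) = x^2 - 17, f''(x) = 2x
Newton update: x_{n+1} = x_n - (x_n^2 - 17)/(2*x_n)
Step 1: x_0 = 3, f'=-8, f''=6, x_1 = 13/3
Step 2: x_1 = 13/3, f'=16/9, f''=26/3, x_2 = 161/39
Step 3: x_2 = 161/39, f'=64/1521, f''=322/39, x_3 = 25889/6279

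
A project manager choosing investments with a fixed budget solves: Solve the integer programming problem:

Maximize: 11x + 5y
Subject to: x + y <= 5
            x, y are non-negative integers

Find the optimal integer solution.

Objective: 11x + 5y, constraint: x + y <= 5
Coefficient of x is 11 >= coefficient of y is 5, so allocate the entire budget to x.
Optimal: x = 5, y = 0, value = 55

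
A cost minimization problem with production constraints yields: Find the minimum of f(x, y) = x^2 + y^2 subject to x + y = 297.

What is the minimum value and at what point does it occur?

Substitute y = 297 - x into f(x,y) = x^2 + y^2:
g(x) = x^2 + (297 - x)^2 = 2x^2 - 594x + 88209
g'(x) = 4x - 594 = 0  =>  x = 297/2
y = 297 - 297/2 = 297/2
Minimum value = (297/2)^2 + (297/2)^2 = 88209/2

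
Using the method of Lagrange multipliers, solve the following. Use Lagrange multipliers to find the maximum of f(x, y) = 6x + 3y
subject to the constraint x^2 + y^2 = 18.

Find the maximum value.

Set up Lagrange conditions: grad f = lambda * grad g
  6 = 2*lambda*x
  3 = 2*lambda*y
From these: x/y = 6/3, so x = 6t, y = 3t for some t.
Substitute into constraint: (6t)^2 + (3t)^2 = 18
  t^2 * 45 = 18
  t = sqrt(18/45)
Maximum = 6*x + 3*y = (6^2 + 3^2)*t = 45 * sqrt(18/45) = sqrt(810)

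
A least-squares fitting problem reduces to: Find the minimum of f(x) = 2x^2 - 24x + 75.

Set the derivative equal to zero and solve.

f(x) = 2x^2 - 24x + 75
f'(x) = 4x + (-24) = 0
x = 24/4 = 6
f(6) = 3
Since f''(x) = 4 > 0, this is a minimum.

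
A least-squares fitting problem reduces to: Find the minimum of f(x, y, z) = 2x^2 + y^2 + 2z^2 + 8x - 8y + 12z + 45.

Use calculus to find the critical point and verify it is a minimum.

f(x,y,z) = 2x^2 + y^2 + 2z^2 + 8x - 8y + 12z + 45
df/dx = 4x + (8) = 0 => x = -2
df/dy = 2y + (-8) = 0 => y = 4
df/dz = 4z + (12) = 0 => z = -3
f(-2,4,-3) = 2*(-2)^2 + 1*(4)^2 + 2*(-3)^2 + 8*(-2) + -8*(4) + 12*(-3) + 45 = 3
Hessian is diagonal with entries 4, 2, 4 > 0, confirmed minimum.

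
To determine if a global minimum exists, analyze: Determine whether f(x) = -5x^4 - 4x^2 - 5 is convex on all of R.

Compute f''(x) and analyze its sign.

f(x) = -5x^4 - 4x^2 - 5
f'(x) = -20x^3 + -8x
f''(x) = -60x^2 + -8
f''(x) = -60x^2 + -8 <= -8 < 0 for all x
Therefore, f is concave on R.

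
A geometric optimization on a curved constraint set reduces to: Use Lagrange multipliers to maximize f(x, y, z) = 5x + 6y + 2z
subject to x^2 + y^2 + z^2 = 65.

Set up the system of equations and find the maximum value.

Lagrange conditions: 5 = 2*lambda*x, 6 = 2*lambda*y, 2 = 2*lambda*z
So x:5 = y:6 = z:2, i.e. x = 5t, y = 6t, z = 2t
Constraint: t^2*(5^2 + 6^2 + 2^2) = 65
  t^2 * 65 = 65  =>  t = sqrt(1)
Maximum = 5*5t + 6*6t + 2*2t = 65*sqrt(1) = 65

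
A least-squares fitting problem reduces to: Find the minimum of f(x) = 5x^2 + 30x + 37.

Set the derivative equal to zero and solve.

f(x) = 5x^2 + 30x + 37
f'(x) = 10x + (30) = 0
x = -30/10 = -3
f(-3) = -8
Since f''(x) = 10 > 0, this is a minimum.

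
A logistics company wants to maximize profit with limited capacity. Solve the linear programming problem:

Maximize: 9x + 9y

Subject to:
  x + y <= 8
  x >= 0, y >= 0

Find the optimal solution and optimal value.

The feasible region has vertices at [(0, 0), (8, 0), (0, 8)].
Checking objective 9x + 9y at each vertex:
  (0, 0): 9*0 + 9*0 = 0
  (8, 0): 9*8 + 9*0 = 72
  (0, 8): 9*0 + 9*8 = 72
Maximum is 72 at (8, 0).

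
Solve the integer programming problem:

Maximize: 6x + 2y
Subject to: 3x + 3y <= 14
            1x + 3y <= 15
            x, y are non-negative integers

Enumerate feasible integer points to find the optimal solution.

Constraint 1: 3x + 3y <= 14
Constraint 2: 1x + 3y <= 15
Feasible x range (need y >= 0): 0 <= x <= min(14/3, 15/1) => x in {0, ..., 4}.
Enumerate feasible integer points row by row (the coefficient of y is 2 > 0, so for each x the largest feasible y gives the best value):
  x = 0: y <= min((14 - 3*0)/3, (15 - 1*0)/3) => y in {0, ..., 4}; best 6*0 + 2*4 = 8
  x = 1: y <= min((14 - 3*1)/3, (15 - 1*1)/3) => y in {0, ..., 3}; best 6*1 + 2*3 = 12
  x = 2: y <= min((14 - 3*2)/3, (15 - 1*2)/3) => y in {0, ..., 2}; best 6*2 + 2*2 = 16
  x = 3: y <= min((14 - 3*3)/3, (15 - 1*3)/3) => y in {0, ..., 1}; best 6*3 + 2*1 = 20
  x = 4: y <= min((14 - 3*4)/3, (15 - 1*4)/3) => y in {0}; best 6*4 + 2*0 = 24
The maximum 6x + 2y = 24 is achieved at x = 4, y = 0.
Check: 3*4 + 3*0 = 12 <= 14 and 1*4 + 3*0 = 4 <= 15.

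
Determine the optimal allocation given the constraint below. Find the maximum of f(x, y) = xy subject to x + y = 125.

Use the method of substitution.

Substitute y = 125 - x into f(x,y) = xy:
g(x) = x(125 - x) = 125x - x^2
g'(x) = 125 - 2x = 0  =>  x = 125/2
y = 125 - 125/2 = 125/2
Maximum value = (125/2) * (125/2) = 15625/4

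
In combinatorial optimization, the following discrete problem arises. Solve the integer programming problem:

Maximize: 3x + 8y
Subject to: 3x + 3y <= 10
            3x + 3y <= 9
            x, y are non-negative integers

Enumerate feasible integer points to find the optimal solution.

Constraint 1: 3x + 3y <= 10
Constraint 2: 3x + 3y <= 9
Feasible x range (need y >= 0): 0 <= x <= min(10/3, 9/3) => x in {0, ..., 3}.
Enumerate feasible integer points row by row (the coefficient of y is 8 > 0, so for each x the largest feasible y gives the best value):
  x = 0: y <= min((10 - 3*0)/3, (9 - 3*0)/3) => y in {0, ..., 3}; best 3*0 + 8*3 = 24
  x = 1: y <= min((10 - 3*1)/3, (9 - 3*1)/3) => y in {0, ..., 2}; best 3*1 + 8*2 = 19
  x = 2: y <= min((10 - 3*2)/3, (9 - 3*2)/3) => y in {0, ..., 1}; best 3*2 + 8*1 = 14
  x = 3: y <= min((10 - 3*3)/3, (9 - 3*3)/3) => y in {0}; best 3*3 + 8*0 = 9
The maximum 3x + 8y = 24 is achieved at x = 0, y = 3.
Check: 3*0 + 3*3 = 9 <= 10 and 3*0 + 3*3 = 9 <= 9.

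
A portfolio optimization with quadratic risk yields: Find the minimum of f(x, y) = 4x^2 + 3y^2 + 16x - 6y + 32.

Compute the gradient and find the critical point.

f(x,y) = 4x^2 + 3y^2 + 16x - 6y + 32
df/dx = 8x + (16) = 0  =>  x = -2
df/dy = 6y + (-6) = 0  =>  y = 1
f(-2, 1) = 4*(-2)^2 + 3*(1)^2 + 16*(-2) + -6*(1) + 32 = 13
Hessian is diagonal with entries 8, 6 > 0, so this is a minimum.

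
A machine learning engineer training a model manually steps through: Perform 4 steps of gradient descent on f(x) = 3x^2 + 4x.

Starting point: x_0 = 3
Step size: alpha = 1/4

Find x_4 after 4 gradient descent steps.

f(x) = 3x^2 + 4x, f'(x) = 6x + (4)
Step 1: f'(3) = 22, x_1 = 3 - 1/4 * 22 = -5/2
Step 2: f'(-5/2) = -11, x_2 = -5/2 - 1/4 * -11 = 1/4
Step 3: f'(1/4) = 11/2, x_3 = 1/4 - 1/4 * 11/2 = -9/8
Step 4: f'(-9/8) = -11/4, x_4 = -9/8 - 1/4 * -11/4 = -7/16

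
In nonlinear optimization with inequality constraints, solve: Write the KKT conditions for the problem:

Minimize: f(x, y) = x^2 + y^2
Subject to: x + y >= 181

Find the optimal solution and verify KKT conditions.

KKT conditions for min x^2 + y^2 s.t. x + y >= 181:
Stationarity: 2x = mu, 2y = mu
So x = y = mu/2.
Complementary slackness: mu*(x + y - 181) = 0
Primal feasibility: x + y >= 181; dual feasibility: mu >= 0
If mu = 0 then x = y = 0, but 0 + 0 < 181 is infeasible, so the constraint is active.
Constraint active: x + y = 2*(mu/2) = 181 => mu = 181
x = y = 181/2, f = 32761/2
Verify: stationarity 2*(181/2) = 181 = mu; primal 181/2 + 181/2 = 181 >= 181; dual mu = 181 >= 0; complementary slackness 181*(181 - 181) = 0. All KKT conditions hold.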